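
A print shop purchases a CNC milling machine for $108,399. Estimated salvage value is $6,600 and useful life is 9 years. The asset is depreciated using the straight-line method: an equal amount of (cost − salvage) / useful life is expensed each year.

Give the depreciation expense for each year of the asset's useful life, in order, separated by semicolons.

Depreciable base = $108,399 − $6,600 = $101,799.
Annual expense = $101,799 / 9 = $11,311.
End of year 1: book value $97,088.
End of year 2: book value $85,777.
End of year 3: book value $74,466.
End of year 4: book value $63,155.
End of year 5: book value $51,844.
End of year 6: book value $40,533.
End of year 7: book value $29,222.
End of year 8: book value $17,911.
End of year 9: book value $6,600.

$11,311; $11,311; $11,311; $11,311; $11,311; $11,311; $11,311; $11,311; $11,311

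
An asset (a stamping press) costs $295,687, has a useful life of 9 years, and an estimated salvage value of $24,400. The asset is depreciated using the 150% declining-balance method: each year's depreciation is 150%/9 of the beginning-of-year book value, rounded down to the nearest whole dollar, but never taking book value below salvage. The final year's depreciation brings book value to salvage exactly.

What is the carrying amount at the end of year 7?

$82,522

Depreciable base = $295,687 − $24,400 = $271,287.
Year 1: ⌊$295,687 × 150%/9⌋ = $49,281. Book value $246,406.
Year 2: ⌊$246,406 × 150%/9⌋ = $41,067. Book value $205,339.
Year 3: ⌊$205,339 × 150%/9⌋ = $34,223. Book value $171,116.
Year 4: ⌊$171,116 × 150%/9⌋ = $28,519. Book value $142,597.
Year 5: ⌊$142,597 × 150%/9⌋ = $23,766. Book value $118,831.
Year 6: ⌊$118,831 × 150%/9⌋ = $19,805. Book value $99,026.
Year 7: ⌊$99,026 × 150%/9⌋ = $16,504. Book value $82,522.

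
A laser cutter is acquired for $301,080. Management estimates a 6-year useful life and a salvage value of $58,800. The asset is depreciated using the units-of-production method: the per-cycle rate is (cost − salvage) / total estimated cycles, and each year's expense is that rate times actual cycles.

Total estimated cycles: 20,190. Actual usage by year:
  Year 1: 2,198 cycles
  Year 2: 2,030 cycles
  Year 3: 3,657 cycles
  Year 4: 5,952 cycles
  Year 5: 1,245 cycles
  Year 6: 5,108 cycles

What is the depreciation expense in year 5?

$14,940

Depreciable base = $301,080 − $58,800 = $242,280.
Rate = $242,280 / 20,190 cycles = $12 per cycle.
Year 1: 2,198 × $12 = $26,376. Book value $274,704.
Year 2: 2,030 × $12 = $24,360. Book value $250,344.
Year 3: 3,657 × $12 = $43,884. Book value $206,460.
Year 4: 5,952 × $12 = $71,424. Book value $135,036.
Year 5: 1,245 × $12 = $14,940. Book value $120,096.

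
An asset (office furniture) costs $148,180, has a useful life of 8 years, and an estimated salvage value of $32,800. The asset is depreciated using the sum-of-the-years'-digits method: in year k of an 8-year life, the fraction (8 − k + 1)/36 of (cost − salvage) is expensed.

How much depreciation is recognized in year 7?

Depreciable base = $148,180 − $32,800 = $115,380.
Sum of the years' digits = 8+7+6+5+4+3+2+1 = 36.
Year 1: $115,380 × 8/36 = $25,640. Book value $122,540.
Year 2: $115,380 × 7/36 = $22,435. Book value $100,105.
Year 3: $115,380 × 6/36 = $19,230. Book value $80,875.
Year 4: $115,380 × 5/36 = $16,025. Book value $64,850.
Year 5: $115,380 × 4/36 = $12,820. Book value $52,030.
Year 6: $115,380 × 3/36 = $9,615. Book value $42,415.
Year 7: $115,380 × 2/36 = $6,410. Book value $36,005.

$6,410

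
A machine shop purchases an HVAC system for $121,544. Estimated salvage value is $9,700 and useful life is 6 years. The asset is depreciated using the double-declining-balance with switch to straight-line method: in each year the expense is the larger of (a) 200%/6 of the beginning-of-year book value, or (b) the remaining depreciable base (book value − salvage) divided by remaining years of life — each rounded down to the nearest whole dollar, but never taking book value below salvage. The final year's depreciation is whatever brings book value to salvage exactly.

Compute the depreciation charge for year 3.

Depreciable base = $121,544 − $9,700 = $111,844.
Year 1: DB = ⌊$121,544 × 200%/6⌋ = $40,514; SL = ⌊$111,844/6⌋ = $18,640 → take DB $40,514. Book value $81,030.
Year 2: DB = ⌊$81,030 × 200%/6⌋ = $27,010; SL = ⌊$71,330/5⌋ = $14,266 → take DB $27,010. Book value $54,020.
Year 3: DB = ⌊$54,020 × 200%/6⌋ = $18,006; SL = ⌊$44,320/4⌋ = $11,080 → take DB $18,006. Book value $36,014.

$18,006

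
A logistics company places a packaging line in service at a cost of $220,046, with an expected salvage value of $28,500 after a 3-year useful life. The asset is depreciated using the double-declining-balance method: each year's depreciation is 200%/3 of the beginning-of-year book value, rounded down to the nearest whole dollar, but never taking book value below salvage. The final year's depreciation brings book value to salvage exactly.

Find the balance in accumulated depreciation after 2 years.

Depreciable base = $220,046 − $28,500 = $191,546.
Year 1: ⌊$220,046 × 200%/3⌋ = $146,697. Book value $73,349.
Year 2: ⌊$73,349 × 200%/3⌋ = $48,899, capped at $44,849. Book value $28,500.
Accumulated through year 2 = $220,046 − $28,500 = $191,546.

$191,546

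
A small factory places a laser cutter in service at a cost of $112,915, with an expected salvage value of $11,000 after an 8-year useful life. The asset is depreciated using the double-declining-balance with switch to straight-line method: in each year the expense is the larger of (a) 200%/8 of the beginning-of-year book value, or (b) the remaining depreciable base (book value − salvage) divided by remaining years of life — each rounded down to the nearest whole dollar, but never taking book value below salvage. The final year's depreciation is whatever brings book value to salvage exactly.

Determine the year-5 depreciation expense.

$8,932

Depreciable base = $112,915 − $11,000 = $101,915.
Year 1: DB = ⌊$112,915 × 200%/8⌋ = $28,228; SL = ⌊$101,915/8⌋ = $12,739 → take DB $28,228. Book value $84,687.
Year 2: DB = ⌊$84,687 × 200%/8⌋ = $21,171; SL = ⌊$73,687/7⌋ = $10,526 → take DB $21,171. Book value $63,516.
Year 3: DB = ⌊$63,516 × 200%/8⌋ = $15,879; SL = ⌊$52,516/6⌋ = $8,752 → take DB $15,879. Book value $47,637.
Year 4: DB = ⌊$47,637 × 200%/8⌋ = $11,909; SL = ⌊$36,637/5⌋ = $7,327 → take DB $11,909. Book value $35,728.
Year 5: DB = ⌊$35,728 × 200%/8⌋ = $8,932; SL = ⌊$24,728/4⌋ = $6,182 → take DB $8,932. Book value $26,796.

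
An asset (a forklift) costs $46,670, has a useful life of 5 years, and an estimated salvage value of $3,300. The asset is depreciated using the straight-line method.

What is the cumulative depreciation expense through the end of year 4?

Depreciable base = $46,670 − $3,300 = $43,370.
Annual expense = $43,370 / 5 = $8,674.
End of year 1: book value $37,996.
End of year 2: book value $29,322.
End of year 3: book value $20,648.
End of year 4: book value $11,974.
Accumulated through year 4 = $46,670 − $11,974 = $34,696.

$34,696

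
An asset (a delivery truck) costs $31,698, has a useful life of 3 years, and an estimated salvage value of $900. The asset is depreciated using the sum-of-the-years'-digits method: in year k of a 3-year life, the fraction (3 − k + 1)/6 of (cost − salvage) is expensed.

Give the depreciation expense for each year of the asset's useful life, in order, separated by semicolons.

$15,399; $10,266; $5,133

Depreciable base = $31,698 − $900 = $30,798.
Sum of the years' digits = 3+2+1 = 6.
Year 1: $30,798 × 3/6 = $15,399. Book value $16,299.
Year 2: $30,798 × 2/6 = $10,266. Book value $6,033.
Year 3: $30,798 × 1/6 = $5,133. Book value $900.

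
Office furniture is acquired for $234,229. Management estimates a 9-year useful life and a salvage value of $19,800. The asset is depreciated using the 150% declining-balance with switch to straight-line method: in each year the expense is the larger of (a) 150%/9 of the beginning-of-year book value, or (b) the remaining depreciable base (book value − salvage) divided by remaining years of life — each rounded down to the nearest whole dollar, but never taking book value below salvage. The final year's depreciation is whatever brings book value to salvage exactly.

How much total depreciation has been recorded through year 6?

Depreciable base = $234,229 − $19,800 = $214,429.
Year 1: DB = ⌊$234,229 × 150%/9⌋ = $39,038; SL = ⌊$214,429/9⌋ = $23,825 → take DB $39,038. Book value $195,191.
Year 2: DB = ⌊$195,191 × 150%/9⌋ = $32,531; SL = ⌊$175,391/8⌋ = $21,923 → take DB $32,531. Book value $162,660.
Year 3: DB = ⌊$162,660 × 150%/9⌋ = $27,110; SL = ⌊$142,860/7⌋ = $20,408 → take DB $27,110. Book value $135,550.
Year 4: DB = ⌊$135,550 × 150%/9⌋ = $22,591; SL = ⌊$115,750/6⌋ = $19,291 → take DB $22,591. Book value $112,959.
Year 5: DB = ⌊$112,959 × 150%/9⌋ = $18,826; SL = ⌊$93,159/5⌋ = $18,631 → take DB $18,826. Book value $94,133.
Year 6: DB = ⌊$94,133 × 150%/9⌋ = $15,688; SL = ⌊$74,333/4⌋ = $18,583 → take SL $18,583. Book value $75,550.
Accumulated through year 6 = $234,229 − $75,550 = $158,679.

$158,679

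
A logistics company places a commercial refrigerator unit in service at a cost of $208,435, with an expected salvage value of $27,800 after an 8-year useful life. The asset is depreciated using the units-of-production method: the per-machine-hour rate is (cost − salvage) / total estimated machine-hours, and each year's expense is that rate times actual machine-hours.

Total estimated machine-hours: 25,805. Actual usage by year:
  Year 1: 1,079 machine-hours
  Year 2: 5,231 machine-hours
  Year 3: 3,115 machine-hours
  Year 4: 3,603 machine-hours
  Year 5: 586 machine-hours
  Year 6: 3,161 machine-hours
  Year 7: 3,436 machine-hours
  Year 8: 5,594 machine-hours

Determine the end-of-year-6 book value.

Depreciable base = $208,435 − $27,800 = $180,635.
Rate = $180,635 / 25,805 machine-hours = $7 per machine-hour.
Year 1: 1,079 × $7 = $7,553. Book value $200,882.
Year 2: 5,231 × $7 = $36,617. Book value $164,265.
Year 3: 3,115 × $7 = $21,805. Book value $142,460.
Year 4: 3,603 × $7 = $25,221. Book value $117,239.
Year 5: 586 × $7 = $4,102. Book value $113,137.
Year 6: 3,161 × $7 = $22,127. Book value $91,010.

$91,010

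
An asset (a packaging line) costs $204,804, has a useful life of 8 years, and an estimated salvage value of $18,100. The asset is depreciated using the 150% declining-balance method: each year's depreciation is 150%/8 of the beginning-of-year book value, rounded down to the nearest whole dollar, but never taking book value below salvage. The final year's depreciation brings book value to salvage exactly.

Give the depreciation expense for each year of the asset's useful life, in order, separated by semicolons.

Depreciable base = $204,804 − $18,100 = $186,704.
Year 1: ⌊$204,804 × 150%/8⌋ = $38,400. Book value $166,404.
Year 2: ⌊$166,404 × 150%/8⌋ = $31,200. Book value $135,204.
Year 3: ⌊$135,204 × 150%/8⌋ = $25,350. Book value $109,854.
Year 4: ⌊$109,854 × 150%/8⌋ = $20,597. Book value $89,257.
Year 5: ⌊$89,257 × 150%/8⌋ = $16,735. Book value $72,522.
Year 6: ⌊$72,522 × 150%/8⌋ = $13,597. Book value $58,925.
Year 7: ⌊$58,925 × 150%/8⌋ = $11,048. Book value $47,877.
Year 8 (final): $47,877 − $18,100 = $29,777. Book value $18,100.

$38,400; $31,200; $25,350; $20,597; $16,735; $13,597; $11,048; $29,777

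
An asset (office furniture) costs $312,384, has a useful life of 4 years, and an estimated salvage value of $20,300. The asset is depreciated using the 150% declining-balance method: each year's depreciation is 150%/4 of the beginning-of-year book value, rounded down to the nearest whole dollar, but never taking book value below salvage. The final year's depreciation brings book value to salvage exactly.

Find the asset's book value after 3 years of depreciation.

Depreciable base = $312,384 − $20,300 = $292,084.
Year 1: ⌊$312,384 × 150%/4⌋ = $117,144. Book value $195,240.
Year 2: ⌊$195,240 × 150%/4⌋ = $73,215. Book value $122,025.
Year 3: ⌊$122,025 × 150%/4⌋ = $45,759. Book value $76,266.

$76,266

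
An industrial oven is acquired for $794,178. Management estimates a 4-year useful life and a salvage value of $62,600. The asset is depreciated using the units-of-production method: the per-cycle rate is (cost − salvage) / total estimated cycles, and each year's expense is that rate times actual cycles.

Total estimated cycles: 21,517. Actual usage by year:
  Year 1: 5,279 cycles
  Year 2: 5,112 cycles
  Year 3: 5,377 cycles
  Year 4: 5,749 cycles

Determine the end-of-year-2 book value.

$440,884

Depreciable base = $794,178 − $62,600 = $731,578.
Rate = $731,578 / 21,517 cycles = $34 per cycle.
Year 1: 5,279 × $34 = $179,486. Book value $614,692.
Year 2: 5,112 × $34 = $173,808. Book value $440,884.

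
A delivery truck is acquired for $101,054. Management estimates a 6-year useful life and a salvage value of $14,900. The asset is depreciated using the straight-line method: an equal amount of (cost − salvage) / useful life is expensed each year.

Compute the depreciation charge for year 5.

Depreciable base = $101,054 − $14,900 = $86,154.
Annual expense = $86,154 / 6 = $14,359.

$14,359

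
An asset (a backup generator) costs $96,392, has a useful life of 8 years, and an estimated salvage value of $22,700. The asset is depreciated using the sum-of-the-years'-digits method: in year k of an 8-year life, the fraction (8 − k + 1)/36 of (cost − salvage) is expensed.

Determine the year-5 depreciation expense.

Depreciable base = $96,392 − $22,700 = $73,692.
Sum of the years' digits = 8+7+6+5+4+3+2+1 = 36.
Year 1: $73,692 × 8/36 = $16,376. Book value $80,016.
Year 2: $73,692 × 7/36 = $14,329. Book value $65,687.
Year 3: $73,692 × 6/36 = $12,282. Book value $53,405.
Year 4: $73,692 × 5/36 = $10,235. Book value $43,170.
Year 5: $73,692 × 4/36 = $8,188. Book value $34,982.

$8,188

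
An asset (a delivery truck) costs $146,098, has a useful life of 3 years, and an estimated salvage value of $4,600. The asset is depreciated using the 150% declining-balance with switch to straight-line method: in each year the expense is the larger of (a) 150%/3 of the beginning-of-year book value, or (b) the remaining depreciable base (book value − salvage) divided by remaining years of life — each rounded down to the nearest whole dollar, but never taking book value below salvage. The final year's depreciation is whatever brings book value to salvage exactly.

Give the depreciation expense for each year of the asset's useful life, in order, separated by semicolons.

$73,049; $36,524; $31,925

Depreciable base = $146,098 − $4,600 = $141,498.
Year 1: DB = ⌊$146,098 × 150%/3⌋ = $73,049; SL = ⌊$141,498/3⌋ = $47,166 → take DB $73,049. Book value $73,049.
Year 2: DB = ⌊$73,049 × 150%/3⌋ = $36,524; SL = ⌊$68,449/2⌋ = $34,224 → take DB $36,524. Book value $36,525.
Year 3 (final): $36,525 − $4,600 = $31,925. Book value $4,600.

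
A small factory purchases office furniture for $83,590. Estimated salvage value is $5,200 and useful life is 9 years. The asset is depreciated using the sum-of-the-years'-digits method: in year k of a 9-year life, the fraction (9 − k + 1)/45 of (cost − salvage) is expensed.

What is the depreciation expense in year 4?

Depreciable base = $83,590 − $5,200 = $78,390.
Sum of the years' digits = 9+8+7+6+5+4+3+2+1 = 45.
Year 1: $78,390 × 9/45 = $15,678. Book value $67,912.
Year 2: $78,390 × 8/45 = $13,936. Book value $53,976.
Year 3: $78,390 × 7/45 = $12,194. Book value $41,782.
Year 4: $78,390 × 6/45 = $10,452. Book value $31,330.

$10,452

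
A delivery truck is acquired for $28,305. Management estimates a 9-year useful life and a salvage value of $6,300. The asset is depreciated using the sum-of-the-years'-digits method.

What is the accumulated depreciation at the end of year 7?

Depreciable base = $28,305 − $6,300 = $22,005.
Sum of the years' digits = 9+8+7+6+5+4+3+2+1 = 45.
Year 1: $22,005 × 9/45 = $4,401. Book value $23,904.
Year 2: $22,005 × 8/45 = $3,912. Book value $19,992.
Year 3: $22,005 × 7/45 = $3,423. Book value $16,569.
Year 4: $22,005 × 6/45 = $2,934. Book value $13,635.
Year 5: $22,005 × 5/45 = $2,445. Book value $11,190.
Year 6: $22,005 × 4/45 = $1,956. Book value $9,234.
Year 7: $22,005 × 3/45 = $1,467. Book value $7,767.
Accumulated through year 7 = $28,305 − $7,767 = $20,538.

$20,538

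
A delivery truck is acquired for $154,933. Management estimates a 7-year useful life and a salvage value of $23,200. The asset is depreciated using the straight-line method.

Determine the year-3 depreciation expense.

$18,819

Depreciable base = $154,933 − $23,200 = $131,733.
Annual expense = $131,733 / 7 = $18,819.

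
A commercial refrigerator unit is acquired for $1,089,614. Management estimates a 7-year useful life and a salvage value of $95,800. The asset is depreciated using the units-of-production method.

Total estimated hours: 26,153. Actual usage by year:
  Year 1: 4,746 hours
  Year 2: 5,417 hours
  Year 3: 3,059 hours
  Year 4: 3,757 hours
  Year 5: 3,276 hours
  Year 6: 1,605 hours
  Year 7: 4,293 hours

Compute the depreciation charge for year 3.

Depreciable base = $1,089,614 − $95,800 = $993,814.
Rate = $993,814 / 26,153 hours = $38 per hour.
Year 1: 4,746 × $38 = $180,348. Book value $909,266.
Year 2: 5,417 × $38 = $205,846. Book value $703,420.
Year 3: 3,059 × $38 = $116,242. Book value $587,178.

$116,242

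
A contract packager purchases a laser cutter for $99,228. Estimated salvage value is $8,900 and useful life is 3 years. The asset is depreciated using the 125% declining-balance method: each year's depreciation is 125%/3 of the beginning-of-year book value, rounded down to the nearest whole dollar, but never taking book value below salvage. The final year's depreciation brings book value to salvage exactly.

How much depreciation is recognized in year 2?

$24,117

Depreciable base = $99,228 − $8,900 = $90,328.
Year 1: ⌊$99,228 × 125%/3⌋ = $41,345. Book value $57,883.
Year 2: ⌊$57,883 × 125%/3⌋ = $24,117. Book value $33,766.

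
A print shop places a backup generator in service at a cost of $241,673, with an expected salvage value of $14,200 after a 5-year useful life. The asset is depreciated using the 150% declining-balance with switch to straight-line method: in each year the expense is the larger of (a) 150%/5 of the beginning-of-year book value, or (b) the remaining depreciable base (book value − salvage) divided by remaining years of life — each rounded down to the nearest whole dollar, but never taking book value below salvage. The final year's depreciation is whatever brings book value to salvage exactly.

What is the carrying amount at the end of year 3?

$82,895

Depreciable base = $241,673 − $14,200 = $227,473.
Year 1: DB = ⌊$241,673 × 150%/5⌋ = $72,501; SL = ⌊$227,473/5⌋ = $45,494 → take DB $72,501. Book value $169,172.
Year 2: DB = ⌊$169,172 × 150%/5⌋ = $50,751; SL = ⌊$154,972/4⌋ = $38,743 → take DB $50,751. Book value $118,421.
Year 3: DB = ⌊$118,421 × 150%/5⌋ = $35,526; SL = ⌊$104,221/3⌋ = $34,740 → take DB $35,526. Book value $82,895.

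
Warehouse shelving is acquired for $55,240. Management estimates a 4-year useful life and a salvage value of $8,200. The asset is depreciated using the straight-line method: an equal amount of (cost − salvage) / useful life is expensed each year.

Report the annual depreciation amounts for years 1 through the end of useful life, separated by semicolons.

$11,760; $11,760; $11,760; $11,760

Depreciable base = $55,240 − $8,200 = $47,040.
Annual expense = $47,040 / 4 = $11,760.
End of year 1: book value $43,480.
End of year 2: book value $31,720.
End of year 3: book value $19,960.
End of year 4: book value $8,200.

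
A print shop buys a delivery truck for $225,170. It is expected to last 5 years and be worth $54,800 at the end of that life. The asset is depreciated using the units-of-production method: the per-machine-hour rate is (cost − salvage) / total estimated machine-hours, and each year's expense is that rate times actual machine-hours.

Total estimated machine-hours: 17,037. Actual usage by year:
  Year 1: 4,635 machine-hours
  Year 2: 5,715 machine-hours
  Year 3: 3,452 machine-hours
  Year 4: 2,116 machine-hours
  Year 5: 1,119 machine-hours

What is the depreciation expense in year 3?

Depreciable base = $225,170 − $54,800 = $170,370.
Rate = $170,370 / 17,037 machine-hours = $10 per machine-hour.
Year 1: 4,635 × $10 = $46,350. Book value $178,820.
Year 2: 5,715 × $10 = $57,150. Book value $121,670.
Year 3: 3,452 × $10 = $34,520. Book value $87,150.

$34,520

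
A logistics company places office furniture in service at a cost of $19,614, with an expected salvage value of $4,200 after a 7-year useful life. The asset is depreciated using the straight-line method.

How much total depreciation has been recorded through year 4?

Depreciable base = $19,614 − $4,200 = $15,414.
Annual expense = $15,414 / 7 = $2,202.
End of year 1: book value $17,412.
End of year 2: book value $15,210.
End of year 3: book value $13,008.
End of year 4: book value $10,806.
Accumulated through year 4 = $19,614 − $10,806 = $8,808.

$8,808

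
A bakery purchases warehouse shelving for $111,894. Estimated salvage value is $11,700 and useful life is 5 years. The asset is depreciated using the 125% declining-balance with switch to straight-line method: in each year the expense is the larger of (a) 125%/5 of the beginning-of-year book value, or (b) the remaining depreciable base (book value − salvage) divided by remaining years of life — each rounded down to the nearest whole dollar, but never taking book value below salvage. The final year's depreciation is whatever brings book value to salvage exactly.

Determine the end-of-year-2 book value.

$62,941

Depreciable base = $111,894 − $11,700 = $100,194.
Year 1: DB = ⌊$111,894 × 125%/5⌋ = $27,973; SL = ⌊$100,194/5⌋ = $20,038 → take DB $27,973. Book value $83,921.
Year 2: DB = ⌊$83,921 × 125%/5⌋ = $20,980; SL = ⌊$72,221/4⌋ = $18,055 → take DB $20,980. Book value $62,941.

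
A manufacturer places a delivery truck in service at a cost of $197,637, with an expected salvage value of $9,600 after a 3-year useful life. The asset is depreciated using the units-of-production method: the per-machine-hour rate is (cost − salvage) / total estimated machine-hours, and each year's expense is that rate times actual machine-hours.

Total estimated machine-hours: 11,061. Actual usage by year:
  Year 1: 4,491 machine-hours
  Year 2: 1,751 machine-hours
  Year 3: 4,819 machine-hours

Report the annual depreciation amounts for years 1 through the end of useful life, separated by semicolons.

Depreciable base = $197,637 − $9,600 = $188,037.
Rate = $188,037 / 11,061 machine-hours = $17 per machine-hour.
Year 1: 4,491 × $17 = $76,347. Book value $121,290.
Year 2: 1,751 × $17 = $29,767. Book value $91,523.
Year 3: 4,819 × $17 = $81,923. Book value $9,600.

$76,347; $29,767; $81,923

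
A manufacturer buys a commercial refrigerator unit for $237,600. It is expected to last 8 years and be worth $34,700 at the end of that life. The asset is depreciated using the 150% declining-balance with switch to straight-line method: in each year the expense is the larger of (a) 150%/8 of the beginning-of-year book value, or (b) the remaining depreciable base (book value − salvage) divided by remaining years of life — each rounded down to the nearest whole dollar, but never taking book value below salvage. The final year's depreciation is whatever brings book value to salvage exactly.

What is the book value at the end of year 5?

$84,134

Depreciable base = $237,600 − $34,700 = $202,900.
Year 1: DB = ⌊$237,600 × 150%/8⌋ = $44,550; SL = ⌊$202,900/8⌋ = $25,362 → take DB $44,550. Book value $193,050.
Year 2: DB = ⌊$193,050 × 150%/8⌋ = $36,196; SL = ⌊$158,350/7⌋ = $22,621 → take DB $36,196. Book value $156,854.
Year 3: DB = ⌊$156,854 × 150%/8⌋ = $29,410; SL = ⌊$122,154/6⌋ = $20,359 → take DB $29,410. Book value $127,444.
Year 4: DB = ⌊$127,444 × 150%/8⌋ = $23,895; SL = ⌊$92,744/5⌋ = $18,548 → take DB $23,895. Book value $103,549.
Year 5: DB = ⌊$103,549 × 150%/8⌋ = $19,415; SL = ⌊$68,849/4⌋ = $17,212 → take DB $19,415. Book value $84,134.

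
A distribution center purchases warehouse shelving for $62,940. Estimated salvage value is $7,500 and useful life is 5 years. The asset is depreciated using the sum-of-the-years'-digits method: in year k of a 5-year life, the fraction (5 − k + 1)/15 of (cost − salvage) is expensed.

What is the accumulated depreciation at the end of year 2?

$33,264

Depreciable base = $62,940 − $7,500 = $55,440.
Sum of the years' digits = 5+4+3+2+1 = 15.
Year 1: $55,440 × 5/15 = $18,480. Book value $44,460.
Year 2: $55,440 × 4/15 = $14,784. Book value $29,676.
Accumulated through year 2 = $62,940 − $29,676 = $33,264.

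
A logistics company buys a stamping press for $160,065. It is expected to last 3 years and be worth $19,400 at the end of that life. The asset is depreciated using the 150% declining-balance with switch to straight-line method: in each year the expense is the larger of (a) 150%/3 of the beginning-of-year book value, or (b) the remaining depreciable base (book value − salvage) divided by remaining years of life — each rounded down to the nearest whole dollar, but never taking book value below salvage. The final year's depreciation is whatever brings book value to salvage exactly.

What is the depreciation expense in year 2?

$40,016

Depreciable base = $160,065 − $19,400 = $140,665.
Year 1: DB = ⌊$160,065 × 150%/3⌋ = $80,032; SL = ⌊$140,665/3⌋ = $46,888 → take DB $80,032. Book value $80,033.
Year 2: DB = ⌊$80,033 × 150%/3⌋ = $40,016; SL = ⌊$60,633/2⌋ = $30,316 → take DB $40,016. Book value $40,017.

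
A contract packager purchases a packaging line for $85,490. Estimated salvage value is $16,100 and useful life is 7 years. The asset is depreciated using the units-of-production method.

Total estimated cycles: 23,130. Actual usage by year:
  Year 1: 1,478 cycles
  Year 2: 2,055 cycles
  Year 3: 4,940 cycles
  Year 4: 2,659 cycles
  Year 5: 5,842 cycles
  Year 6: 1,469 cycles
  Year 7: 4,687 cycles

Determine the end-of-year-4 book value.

$52,094

Depreciable base = $85,490 − $16,100 = $69,390.
Rate = $69,390 / 23,130 cycles = $3 per cycle.
Year 1: 1,478 × $3 = $4,434. Book value $81,056.
Year 2: 2,055 × $3 = $6,165. Book value $74,891.
Year 3: 4,940 × $3 = $14,820. Book value $60,071.
Year 4: 2,659 × $3 = $7,977. Book value $52,094.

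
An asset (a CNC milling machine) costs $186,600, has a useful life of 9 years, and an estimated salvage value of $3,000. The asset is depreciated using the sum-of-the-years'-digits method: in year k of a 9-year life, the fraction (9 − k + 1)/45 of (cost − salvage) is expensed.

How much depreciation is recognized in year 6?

Depreciable base = $186,600 − $3,000 = $183,600.
Sum of the years' digits = 9+8+7+6+5+4+3+2+1 = 45.
Year 1: $183,600 × 9/45 = $36,720. Book value $149,880.
Year 2: $183,600 × 8/45 = $32,640. Book value $117,240.
Year 3: $183,600 × 7/45 = $28,560. Book value $88,680.
Year 4: $183,600 × 6/45 = $24,480. Book value $64,200.
Year 5: $183,600 × 5/45 = $20,400. Book value $43,800.
Year 6: $183,600 × 4/45 = $16,320. Book value $27,480.

$16,320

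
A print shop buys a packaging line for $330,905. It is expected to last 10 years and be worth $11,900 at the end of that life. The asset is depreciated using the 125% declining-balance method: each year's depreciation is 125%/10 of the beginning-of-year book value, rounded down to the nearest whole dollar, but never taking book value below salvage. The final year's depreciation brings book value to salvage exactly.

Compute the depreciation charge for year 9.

$14,213

Depreciable base = $330,905 − $11,900 = $319,005.
Year 1: ⌊$330,905 × 125%/10⌋ = $41,363. Book value $289,542.
Year 2: ⌊$289,542 × 125%/10⌋ = $36,192. Book value $253,350.
Year 3: ⌊$253,350 × 125%/10⌋ = $31,668. Book value $221,682.
Year 4: ⌊$221,682 × 125%/10⌋ = $27,710. Book value $193,972.
Year 5: ⌊$193,972 × 125%/10⌋ = $24,246. Book value $169,726.
Year 6: ⌊$169,726 × 125%/10⌋ = $21,215. Book value $148,511.
Year 7: ⌊$148,511 × 125%/10⌋ = $18,563. Book value $129,948.
Year 8: ⌊$129,948 × 125%/10⌋ = $16,243. Book value $113,705.
Year 9: ⌊$113,705 × 125%/10⌋ = $14,213. Book value $99,492.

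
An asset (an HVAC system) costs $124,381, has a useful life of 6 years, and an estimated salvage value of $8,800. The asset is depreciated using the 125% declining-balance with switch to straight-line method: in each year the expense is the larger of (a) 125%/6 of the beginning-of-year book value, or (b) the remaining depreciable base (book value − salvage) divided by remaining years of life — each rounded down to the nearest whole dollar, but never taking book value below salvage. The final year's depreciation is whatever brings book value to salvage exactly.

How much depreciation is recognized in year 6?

Depreciable base = $124,381 − $8,800 = $115,581.
Year 1: DB = ⌊$124,381 × 125%/6⌋ = $25,912; SL = ⌊$115,581/6⌋ = $19,263 → take DB $25,912. Book value $98,469.
Year 2: DB = ⌊$98,469 × 125%/6⌋ = $20,514; SL = ⌊$89,669/5⌋ = $17,933 → take DB $20,514. Book value $77,955.
Year 3: DB = ⌊$77,955 × 125%/6⌋ = $16,240; SL = ⌊$69,155/4⌋ = $17,288 → take SL $17,288. Book value $60,667.
Year 4: DB = ⌊$60,667 × 125%/6⌋ = $12,638; SL = ⌊$51,867/3⌋ = $17,289 → take SL $17,289. Book value $43,378.
Year 5: DB = ⌊$43,378 × 125%/6⌋ = $9,037; SL = ⌊$34,578/2⌋ = $17,289 → take SL $17,289. Book value $26,089.
Year 6 (final): $26,089 − $8,800 = $17,289. Book value $8,800.

$17,289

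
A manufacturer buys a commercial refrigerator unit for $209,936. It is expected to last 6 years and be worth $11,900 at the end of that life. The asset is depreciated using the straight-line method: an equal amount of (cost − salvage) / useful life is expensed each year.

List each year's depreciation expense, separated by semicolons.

$33,006; $33,006; $33,006; $33,006; $33,006; $33,006

Depreciable base = $209,936 − $11,900 = $198,036.
Annual expense = $198,036 / 6 = $33,006.
End of year 1: book value $176,930.
End of year 2: book value $143,924.
End of year 3: book value $110,918.
End of year 4: book value $77,912.
End of year 5: book value $44,906.
End of year 6: book value $11,900.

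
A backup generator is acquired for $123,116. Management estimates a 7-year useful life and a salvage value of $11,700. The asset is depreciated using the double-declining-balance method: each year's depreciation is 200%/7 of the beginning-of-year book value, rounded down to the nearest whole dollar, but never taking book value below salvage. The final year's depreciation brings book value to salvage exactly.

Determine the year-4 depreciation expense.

$12,819

Depreciable base = $123,116 − $11,700 = $111,416.
Year 1: ⌊$123,116 × 200%/7⌋ = $35,176. Book value $87,940.
Year 2: ⌊$87,940 × 200%/7⌋ = $25,125. Book value $62,815.
Year 3: ⌊$62,815 × 200%/7⌋ = $17,947. Book value $44,868.
Year 4: ⌊$44,868 × 200%/7⌋ = $12,819. Book value $32,049.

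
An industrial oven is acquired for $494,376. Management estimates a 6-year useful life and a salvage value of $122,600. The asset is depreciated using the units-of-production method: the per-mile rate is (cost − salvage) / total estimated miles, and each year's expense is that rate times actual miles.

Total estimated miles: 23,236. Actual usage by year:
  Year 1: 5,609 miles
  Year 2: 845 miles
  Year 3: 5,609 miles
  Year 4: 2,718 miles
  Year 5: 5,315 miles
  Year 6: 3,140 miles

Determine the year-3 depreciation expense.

Depreciable base = $494,376 − $122,600 = $371,776.
Rate = $371,776 / 23,236 miles = $16 per mile.
Year 1: 5,609 × $16 = $89,744. Book value $404,632.
Year 2: 845 × $16 = $13,520. Book value $391,112.
Year 3: 5,609 × $16 = $89,744. Book value $301,368.

$89,744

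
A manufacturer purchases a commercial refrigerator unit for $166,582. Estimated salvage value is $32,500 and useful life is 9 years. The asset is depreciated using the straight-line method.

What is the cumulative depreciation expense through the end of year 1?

Depreciable base = $166,582 − $32,500 = $134,082.
Annual expense = $134,082 / 9 = $14,898.
End of year 1: book value $151,684.
Accumulated through year 1 = $166,582 − $151,684 = $14,898.

$14,898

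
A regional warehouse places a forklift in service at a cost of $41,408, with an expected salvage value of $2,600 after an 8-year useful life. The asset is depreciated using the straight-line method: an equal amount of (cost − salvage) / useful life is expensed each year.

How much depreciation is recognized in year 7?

$4,851

Depreciable base = $41,408 − $2,600 = $38,808.
Annual expense = $38,808 / 8 = $4,851.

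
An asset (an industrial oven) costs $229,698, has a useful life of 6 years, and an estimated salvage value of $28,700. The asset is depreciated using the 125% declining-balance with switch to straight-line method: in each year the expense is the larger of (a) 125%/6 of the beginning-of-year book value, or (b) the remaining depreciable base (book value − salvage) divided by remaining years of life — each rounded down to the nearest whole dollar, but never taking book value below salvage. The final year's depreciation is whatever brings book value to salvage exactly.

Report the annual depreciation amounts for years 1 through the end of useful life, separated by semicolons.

Depreciable base = $229,698 − $28,700 = $200,998.
Year 1: DB = ⌊$229,698 × 125%/6⌋ = $47,853; SL = ⌊$200,998/6⌋ = $33,499 → take DB $47,853. Book value $181,845.
Year 2: DB = ⌊$181,845 × 125%/6⌋ = $37,884; SL = ⌊$153,145/5⌋ = $30,629 → take DB $37,884. Book value $143,961.
Year 3: DB = ⌊$143,961 × 125%/6⌋ = $29,991; SL = ⌊$115,261/4⌋ = $28,815 → take DB $29,991. Book value $113,970.
Year 4: DB = ⌊$113,970 × 125%/6⌋ = $23,743; SL = ⌊$85,270/3⌋ = $28,423 → take SL $28,423. Book value $85,547.
Year 5: DB = ⌊$85,547 × 125%/6⌋ = $17,822; SL = ⌊$56,847/2⌋ = $28,423 → take SL $28,423. Book value $57,124.
Year 6 (final): $57,124 − $28,700 = $28,424. Book value $28,700.

$47,853; $37,884; $29,991; $28,423; $28,423; $28,424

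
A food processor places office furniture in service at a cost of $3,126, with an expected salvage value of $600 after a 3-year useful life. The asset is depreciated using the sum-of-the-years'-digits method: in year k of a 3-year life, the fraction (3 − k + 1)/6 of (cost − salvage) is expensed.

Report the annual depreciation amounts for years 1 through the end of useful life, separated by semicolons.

$1,263; $842; $421

Depreciable base = $3,126 − $600 = $2,526.
Sum of the years' digits = 3+2+1 = 6.
Year 1: $2,526 × 3/6 = $1,263. Book value $1,863.
Year 2: $2,526 × 2/6 = $842. Book value $1,021.
Year 3: $2,526 × 1/6 = $421. Book value $600.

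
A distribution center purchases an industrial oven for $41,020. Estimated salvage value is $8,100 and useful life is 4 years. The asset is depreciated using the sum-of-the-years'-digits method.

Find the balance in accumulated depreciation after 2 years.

Depreciable base = $41,020 − $8,100 = $32,920.
Sum of the years' digits = 4+3+2+1 = 10.
Year 1: $32,920 × 4/10 = $13,168. Book value $27,852.
Year 2: $32,920 × 3/10 = $9,876. Book value $17,976.
Accumulated through year 2 = $41,020 − $17,976 = $23,044.

$23,044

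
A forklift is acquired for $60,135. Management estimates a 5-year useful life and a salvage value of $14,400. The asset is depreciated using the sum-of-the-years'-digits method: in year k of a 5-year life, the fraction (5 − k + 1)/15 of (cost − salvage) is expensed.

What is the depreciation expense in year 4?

Depreciable base = $60,135 − $14,400 = $45,735.
Sum of the years' digits = 5+4+3+2+1 = 15.
Year 1: $45,735 × 5/15 = $15,245. Book value $44,890.
Year 2: $45,735 × 4/15 = $12,196. Book value $32,694.
Year 3: $45,735 × 3/15 = $9,147. Book value $23,547.
Year 4: $45,735 × 2/15 = $6,098. Book value $17,449.

$6,098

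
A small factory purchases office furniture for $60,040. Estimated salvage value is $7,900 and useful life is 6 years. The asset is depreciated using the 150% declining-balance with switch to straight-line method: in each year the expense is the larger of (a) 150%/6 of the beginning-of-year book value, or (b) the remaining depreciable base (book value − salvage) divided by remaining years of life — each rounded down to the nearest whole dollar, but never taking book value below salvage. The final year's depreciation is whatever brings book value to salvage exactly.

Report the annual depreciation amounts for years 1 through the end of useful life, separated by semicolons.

Depreciable base = $60,040 − $7,900 = $52,140.
Year 1: DB = ⌊$60,040 × 150%/6⌋ = $15,010; SL = ⌊$52,140/6⌋ = $8,690 → take DB $15,010. Book value $45,030.
Year 2: DB = ⌊$45,030 × 150%/6⌋ = $11,257; SL = ⌊$37,130/5⌋ = $7,426 → take DB $11,257. Book value $33,773.
Year 3: DB = ⌊$33,773 × 150%/6⌋ = $8,443; SL = ⌊$25,873/4⌋ = $6,468 → take DB $8,443. Book value $25,330.
Year 4: DB = ⌊$25,330 × 150%/6⌋ = $6,332; SL = ⌊$17,430/3⌋ = $5,810 → take DB $6,332. Book value $18,998.
Year 5: DB = ⌊$18,998 × 150%/6⌋ = $4,749; SL = ⌊$11,098/2⌋ = $5,549 → take SL $5,549. Book value $13,449.
Year 6 (final): $13,449 − $7,900 = $5,549. Book value $7,900.

$15,010; $11,257; $8,443; $6,332; $5,549; $5,549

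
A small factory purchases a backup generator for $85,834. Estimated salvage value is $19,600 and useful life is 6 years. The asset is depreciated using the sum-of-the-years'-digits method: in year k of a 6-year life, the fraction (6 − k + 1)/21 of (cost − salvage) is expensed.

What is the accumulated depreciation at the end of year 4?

$56,772

Depreciable base = $85,834 − $19,600 = $66,234.
Sum of the years' digits = 6+5+4+3+2+1 = 21.
Year 1: $66,234 × 6/21 = $18,924. Book value $66,910.
Year 2: $66,234 × 5/21 = $15,770. Book value $51,140.
Year 3: $66,234 × 4/21 = $12,616. Book value $38,524.
Year 4: $66,234 × 3/21 = $9,462. Book value $29,062.
Accumulated through year 4 = $85,834 − $29,062 = $56,772.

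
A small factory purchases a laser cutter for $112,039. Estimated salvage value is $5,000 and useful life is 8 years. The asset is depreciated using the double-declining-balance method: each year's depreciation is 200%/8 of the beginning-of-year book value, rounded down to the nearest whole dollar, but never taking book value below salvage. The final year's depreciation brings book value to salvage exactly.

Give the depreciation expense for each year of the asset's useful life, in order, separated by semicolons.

$28,009; $21,007; $15,755; $11,817; $8,862; $6,647; $4,985; $9,957

Depreciable base = $112,039 − $5,000 = $107,039.
Year 1: ⌊$112,039 × 200%/8⌋ = $28,009. Book value $84,030.
Year 2: ⌊$84,030 × 200%/8⌋ = $21,007. Book value $63,023.
Year 3: ⌊$63,023 × 200%/8⌋ = $15,755. Book value $47,268.
Year 4: ⌊$47,268 × 200%/8⌋ = $11,817. Book value $35,451.
Year 5: ⌊$35,451 × 200%/8⌋ = $8,862. Book value $26,589.
Year 6: ⌊$26,589 × 200%/8⌋ = $6,647. Book value $19,942.
Year 7: ⌊$19,942 × 200%/8⌋ = $4,985. Book value $14,957.
Year 8 (final): $14,957 − $5,000 = $9,957. Book value $5,000.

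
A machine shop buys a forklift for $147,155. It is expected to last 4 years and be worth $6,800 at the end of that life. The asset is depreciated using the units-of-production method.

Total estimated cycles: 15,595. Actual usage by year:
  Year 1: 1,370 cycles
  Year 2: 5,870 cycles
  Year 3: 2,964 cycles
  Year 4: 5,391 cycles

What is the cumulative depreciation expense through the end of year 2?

Depreciable base = $147,155 − $6,800 = $140,355.
Rate = $140,355 / 15,595 cycles = $9 per cycle.
Year 1: 1,370 × $9 = $12,330. Book value $134,825.
Year 2: 5,870 × $9 = $52,830. Book value $81,995.
Accumulated through year 2 = $147,155 − $81,995 = $65,160.

$65,160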